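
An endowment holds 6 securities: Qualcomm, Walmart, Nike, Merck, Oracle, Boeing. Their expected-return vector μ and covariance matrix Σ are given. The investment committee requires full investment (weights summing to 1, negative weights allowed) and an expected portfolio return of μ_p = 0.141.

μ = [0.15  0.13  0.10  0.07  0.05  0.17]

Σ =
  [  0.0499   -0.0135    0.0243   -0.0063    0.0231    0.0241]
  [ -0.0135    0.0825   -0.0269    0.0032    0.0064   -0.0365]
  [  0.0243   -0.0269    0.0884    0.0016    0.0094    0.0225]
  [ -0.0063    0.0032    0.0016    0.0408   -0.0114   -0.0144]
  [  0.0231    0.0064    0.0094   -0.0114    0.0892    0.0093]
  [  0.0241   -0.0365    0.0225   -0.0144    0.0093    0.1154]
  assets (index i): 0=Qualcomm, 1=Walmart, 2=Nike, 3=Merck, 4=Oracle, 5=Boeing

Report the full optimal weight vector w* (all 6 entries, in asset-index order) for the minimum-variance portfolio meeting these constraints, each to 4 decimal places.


0.3394  0.3213  0.0548  0.1753  -0.1001  0.2093

x=Σ⁻¹μ = [3.0234  3.1491  0.7380  2.5101  -0.4181  2.0408]
y=Σ⁻¹𝟙 = [15.5692  21.9395  8.7881  31.8340  7.2848  14.0252]
a=μᵀx=1.438426  b=𝟙ᵀx=11.043220  c=𝟙ᵀy=99.440743  D=ac−b²=21.085411
λ₁=(c·0.141−b)/D = (99.440743·0.141−11.043220)/21.085411 = 0.141232
λ₂=(a−b·0.141)/D = (1.438426−11.043220·0.141)/21.085411 = -0.005628
w* = 0.141232·x + -0.005628·y:
  w_0 = 0.141232·3.0234 + -0.005628·15.5692 = 0.3394  (Qualcomm)
  w_1 = 0.141232·3.1491 + -0.005628·21.9395 = 0.3213  (Walmart)
  w_2 = 0.141232·0.7380 + -0.005628·8.7881 = 0.0548  (Nike)
  w_3 = 0.141232·2.5101 + -0.005628·31.8340 = 0.1753  (Merck)
  w_4 = 0.141232·-0.4181 + -0.005628·7.2848 = -0.1001  (Oracle)
  w_5 = 0.141232·2.0408 + -0.005628·14.0252 = 0.2093  (Boeing)
Σw_i=1.0000  μᵀw=0.1410
σ²=wᵀΣw=λ₁·μ_p+λ₂ = 0.141232·0.141 + -0.005628 = 0.014286 ≈ 0.0143


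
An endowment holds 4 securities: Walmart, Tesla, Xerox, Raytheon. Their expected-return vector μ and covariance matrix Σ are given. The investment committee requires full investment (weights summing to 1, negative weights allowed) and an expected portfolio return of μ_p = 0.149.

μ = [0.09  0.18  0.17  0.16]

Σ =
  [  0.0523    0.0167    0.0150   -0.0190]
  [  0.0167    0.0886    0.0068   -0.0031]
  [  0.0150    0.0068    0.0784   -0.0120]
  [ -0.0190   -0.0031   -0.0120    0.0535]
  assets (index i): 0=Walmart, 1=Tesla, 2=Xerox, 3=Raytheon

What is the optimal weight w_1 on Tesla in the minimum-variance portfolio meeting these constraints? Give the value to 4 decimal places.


p=Σ⁻¹μ = [2.1339  1.6062  2.2873  4.3546]
q=Σ⁻¹𝟙 = [24.5608  6.7938  12.1398  30.5307]
a=μᵀp=1.566747  b=𝟙ᵀp=10.382032  c=𝟙ᵀq=74.025103  D=ac−b²=8.192007
λ₁=(c·0.149−b)/D = (74.025103·0.149−10.382032)/8.192007 = 0.079066
λ₂=(a−b·0.149)/D = (1.566747−10.382032·0.149)/8.192007 = 0.002420
w* = 0.079066·p + 0.002420·q:
  w_0 = 0.079066·2.1339 + 0.002420·24.5608 = 0.2282  (Walmart)
  w_1 = 0.079066·1.6062 + 0.002420·6.7938 = 0.1434  (Tesla)
  w_2 = 0.079066·2.2873 + 0.002420·12.1398 = 0.2102  (Xerox)
  w_3 = 0.079066·4.3546 + 0.002420·30.5307 = 0.4182  (Raytheon)
Σw_i=1.0000  μᵀw=0.1490
σ²=wᵀΣw=λ₁·μ_p+λ₂ = 0.079066·0.149 + 0.002420 = 0.014201 ≈ 0.0142

0.1434


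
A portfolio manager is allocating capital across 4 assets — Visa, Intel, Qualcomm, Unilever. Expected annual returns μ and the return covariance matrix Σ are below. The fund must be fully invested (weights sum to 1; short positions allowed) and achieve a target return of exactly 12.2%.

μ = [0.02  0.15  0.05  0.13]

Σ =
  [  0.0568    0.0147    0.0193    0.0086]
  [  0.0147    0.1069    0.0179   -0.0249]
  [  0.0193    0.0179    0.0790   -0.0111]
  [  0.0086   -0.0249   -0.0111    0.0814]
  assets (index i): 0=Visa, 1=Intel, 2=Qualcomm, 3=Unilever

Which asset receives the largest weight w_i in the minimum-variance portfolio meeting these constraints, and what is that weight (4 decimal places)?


Unilever (0.4616)

u=Σ⁻¹μ = [-0.7487  1.9385  0.7090  2.3658]
v=Σ⁻¹𝟙 = [9.0811  10.0510  10.3846  15.8162]
a=μᵀu=0.618803  b=𝟙ᵀu=4.264602  c=𝟙ᵀv=45.332892  D=ac−b²=9.865289
λ₁=(c·0.122−b)/D = (45.332892·0.122−4.264602)/9.865289 = 0.128330
λ₂=(a−b·0.122)/D = (0.618803−4.264602·0.122)/9.865289 = 0.009987
w* = 0.128330·u + 0.009987·v:
  w_0 = 0.128330·-0.7487 + 0.009987·9.0811 = -0.0054  (Visa)
  w_1 = 0.128330·1.9385 + 0.009987·10.0510 = 0.3491  (Intel)
  w_2 = 0.128330·0.7090 + 0.009987·10.3846 = 0.1947  (Qualcomm)
  w_3 = 0.128330·2.3658 + 0.009987·15.8162 = 0.4616  (Unilever)
Σw_i=1.0000  μᵀw=0.1220
σ²=wᵀΣw=λ₁·μ_p+λ₂ = 0.128330·0.122 + 0.009987 = 0.025643 ≈ 0.0256


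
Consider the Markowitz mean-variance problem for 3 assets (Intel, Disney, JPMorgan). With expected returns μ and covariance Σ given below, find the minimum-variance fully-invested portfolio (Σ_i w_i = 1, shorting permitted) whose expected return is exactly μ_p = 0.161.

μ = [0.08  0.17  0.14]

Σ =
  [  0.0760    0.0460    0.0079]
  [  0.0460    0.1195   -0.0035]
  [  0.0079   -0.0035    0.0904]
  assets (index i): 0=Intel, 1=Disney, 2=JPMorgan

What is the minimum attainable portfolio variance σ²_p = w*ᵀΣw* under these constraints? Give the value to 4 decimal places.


x=Σ⁻¹μ = [-0.0050  1.4716  1.6061]
y=Σ⁻¹𝟙 = [8.8874  5.2543  10.4887]
a=μᵀx=0.474617  b=𝟙ᵀx=3.072645  c=𝟙ᵀy=24.630410  D=ac−b²=2.248860
λ₁=(c·0.161−b)/D = (24.630410·0.161−3.072645)/2.248860 = 0.397024
λ₂=(a−b·0.161)/D = (0.474617−3.072645·0.161)/2.248860 = -0.008929
w* = 0.397024·x + -0.008929·y:
  w_0 = 0.397024·-0.0050 + -0.008929·8.8874 = -0.0813  (Intel)
  w_1 = 0.397024·1.4716 + -0.008929·5.2543 = 0.5373  (Disney)
  w_2 = 0.397024·1.6061 + -0.008929·10.4887 = 0.5440  (JPMorgan)
Σw_i=1.0000  μᵀw=0.1610
σ²=wᵀΣw=λ₁·μ_p+λ₂ = 0.397024·0.161 + -0.008929 = 0.054992 ≈ 0.0550

0.0550


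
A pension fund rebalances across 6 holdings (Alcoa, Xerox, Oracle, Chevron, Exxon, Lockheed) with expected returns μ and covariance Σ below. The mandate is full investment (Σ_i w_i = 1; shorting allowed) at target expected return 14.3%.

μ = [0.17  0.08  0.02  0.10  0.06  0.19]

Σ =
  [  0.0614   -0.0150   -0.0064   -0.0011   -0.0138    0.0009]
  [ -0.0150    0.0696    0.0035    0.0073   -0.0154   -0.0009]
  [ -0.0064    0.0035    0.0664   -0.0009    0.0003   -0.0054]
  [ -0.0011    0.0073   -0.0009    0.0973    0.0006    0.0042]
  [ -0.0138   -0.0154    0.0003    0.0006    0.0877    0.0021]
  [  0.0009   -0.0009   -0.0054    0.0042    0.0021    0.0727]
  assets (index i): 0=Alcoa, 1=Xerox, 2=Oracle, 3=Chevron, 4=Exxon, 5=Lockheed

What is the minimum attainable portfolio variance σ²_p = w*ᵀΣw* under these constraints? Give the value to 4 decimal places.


p=Σ⁻¹μ = [3.7227  2.2157  0.7549  0.7903  1.5897  2.5593]
q=Σ⁻¹𝟙 = [28.0989  23.1437  17.7093  8.2998  19.4362  13.9683]
a=μᵀp=1.485892  b=𝟙ᵀp=11.632620  c=𝟙ᵀq=110.656145  D=ac−b²=29.105238
λ₁=(c·0.143−b)/D = (110.656145·0.143−11.632620)/29.105238 = 0.144002
λ₂=(a−b·0.143)/D = (1.485892−11.632620·0.143)/29.105238 = -0.006101
w* = 0.144002·p + -0.006101·q:
  w_0 = 0.144002·3.7227 + -0.006101·28.0989 = 0.3646  (Alcoa)
  w_1 = 0.144002·2.2157 + -0.006101·23.1437 = 0.1779  (Xerox)
  w_2 = 0.144002·0.7549 + -0.006101·17.7093 = 0.0007  (Oracle)
  w_3 = 0.144002·0.7903 + -0.006101·8.2998 = 0.0632  (Chevron)
  w_4 = 0.144002·1.5897 + -0.006101·19.4362 = 0.1103  (Exxon)
  w_5 = 0.144002·2.5593 + -0.006101·13.9683 = 0.2833  (Lockheed)
Σw_i=1.0000  μᵀw=0.1430
σ²=wᵀΣw=λ₁·μ_p+λ₂ = 0.144002·0.143 + -0.006101 = 0.014491 ≈ 0.0145

0.0145


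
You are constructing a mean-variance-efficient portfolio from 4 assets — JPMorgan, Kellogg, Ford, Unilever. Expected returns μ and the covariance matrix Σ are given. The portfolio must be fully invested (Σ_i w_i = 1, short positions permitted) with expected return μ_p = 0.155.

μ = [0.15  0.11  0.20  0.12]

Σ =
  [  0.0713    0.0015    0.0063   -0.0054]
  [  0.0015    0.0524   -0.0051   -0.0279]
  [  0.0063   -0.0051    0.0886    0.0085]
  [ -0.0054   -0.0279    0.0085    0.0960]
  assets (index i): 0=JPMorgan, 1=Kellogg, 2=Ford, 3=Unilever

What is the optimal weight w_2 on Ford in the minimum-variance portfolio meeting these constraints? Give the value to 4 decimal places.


0.3761

g=Σ⁻¹μ = [2.0105  3.3989  2.1023  2.1648]
h=Σ⁻¹𝟙 = [13.9336  29.7662  10.1914  18.9489]
a=μᵀg=1.355690  b=𝟙ᵀg=9.676479  c=𝟙ᵀh=72.840149  D=ac−b²=5.114442
λ₁=(c·0.155−b)/D = (72.840149·0.155−9.676479)/5.114442 = 0.315527
λ₂=(a−b·0.155)/D = (1.355690−9.676479·0.155)/5.114442 = -0.028188
w* = 0.315527·g + -0.028188·h:
  w_0 = 0.315527·2.0105 + -0.028188·13.9336 = 0.2416  (JPMorgan)
  w_1 = 0.315527·3.3989 + -0.028188·29.7662 = 0.2334  (Kellogg)
  w_2 = 0.315527·2.1023 + -0.028188·10.1914 = 0.3761  (Ford)
  w_3 = 0.315527·2.1648 + -0.028188·18.9489 = 0.1489  (Unilever)
Σw_i=1.0000  μᵀw=0.1550
σ²=wᵀΣw=λ₁·μ_p+λ₂ = 0.315527·0.155 + -0.028188 = 0.020719 ≈ 0.0207


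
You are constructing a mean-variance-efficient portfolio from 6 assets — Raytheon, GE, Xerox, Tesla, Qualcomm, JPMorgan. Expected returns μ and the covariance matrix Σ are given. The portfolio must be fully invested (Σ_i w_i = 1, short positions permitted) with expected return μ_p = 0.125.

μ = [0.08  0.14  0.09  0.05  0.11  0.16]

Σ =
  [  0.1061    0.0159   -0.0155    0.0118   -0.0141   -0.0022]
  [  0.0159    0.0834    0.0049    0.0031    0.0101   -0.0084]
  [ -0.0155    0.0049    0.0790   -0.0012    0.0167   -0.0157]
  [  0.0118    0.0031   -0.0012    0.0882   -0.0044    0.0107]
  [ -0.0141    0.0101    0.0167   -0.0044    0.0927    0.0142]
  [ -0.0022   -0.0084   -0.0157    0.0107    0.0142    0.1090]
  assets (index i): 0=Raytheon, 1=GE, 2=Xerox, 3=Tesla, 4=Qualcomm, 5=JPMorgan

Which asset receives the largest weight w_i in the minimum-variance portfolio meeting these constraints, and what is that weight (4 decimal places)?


u=Σ⁻¹μ = [0.8253  1.5221  1.4116  0.2485  0.6439  1.6969]
v=Σ⁻¹𝟙 = [10.4708  8.9157  14.7425  8.9502  7.5956  10.3281]
a=μᵀu=0.760913  b=𝟙ᵀu=6.348207  c=𝟙ᵀv=61.002894  D=ac−b²=6.118163
λ₁=(c·0.125−b)/D = (61.002894·0.125−6.348207)/6.118163 = 0.208748
λ₂=(a−b·0.125)/D = (0.760913−6.348207·0.125)/6.118163 = -0.005330
w* = 0.208748·u + -0.005330·v:
  w_0 = 0.208748·0.8253 + -0.005330·10.4708 = 0.1165  (Raytheon)
  w_1 = 0.208748·1.5221 + -0.005330·8.9157 = 0.2702  (GE)
  w_2 = 0.208748·1.4116 + -0.005330·14.7425 = 0.2161  (Xerox)
  w_3 = 0.208748·0.2485 + -0.005330·8.9502 = 0.0042  (Tesla)
  w_4 = 0.208748·0.6439 + -0.005330·7.5956 = 0.0939  (Qualcomm)
  w_5 = 0.208748·1.6969 + -0.005330·10.3281 = 0.2992  (JPMorgan)
Σw_i=1.0000  μᵀw=0.1250
σ²=wᵀΣw=λ₁·μ_p+λ₂ = 0.208748·0.125 + -0.005330 = 0.020763 ≈ 0.0208

JPMorgan (0.2992)


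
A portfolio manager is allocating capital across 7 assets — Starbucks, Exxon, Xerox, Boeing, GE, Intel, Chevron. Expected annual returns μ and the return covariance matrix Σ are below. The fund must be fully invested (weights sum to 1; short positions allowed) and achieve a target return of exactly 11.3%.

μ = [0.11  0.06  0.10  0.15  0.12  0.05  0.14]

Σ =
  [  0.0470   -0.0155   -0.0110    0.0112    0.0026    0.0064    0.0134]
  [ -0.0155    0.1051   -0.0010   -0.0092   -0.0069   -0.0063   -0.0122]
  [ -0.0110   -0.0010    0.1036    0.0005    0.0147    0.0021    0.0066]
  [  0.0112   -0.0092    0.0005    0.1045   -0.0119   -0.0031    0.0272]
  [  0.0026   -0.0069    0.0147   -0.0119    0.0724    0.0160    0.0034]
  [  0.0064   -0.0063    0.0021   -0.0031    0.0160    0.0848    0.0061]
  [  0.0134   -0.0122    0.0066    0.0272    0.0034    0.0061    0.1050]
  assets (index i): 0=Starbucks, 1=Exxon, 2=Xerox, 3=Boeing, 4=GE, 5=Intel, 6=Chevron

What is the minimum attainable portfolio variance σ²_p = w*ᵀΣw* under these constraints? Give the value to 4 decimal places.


0.0138

g=Σ⁻¹μ = [2.3410  1.2399  0.9370  1.2934  1.6430  0.1672  0.7218]
h=Σ⁻¹𝟙 = [23.6006  15.6778  10.1409  8.7824  11.7052  8.7111  4.5360]
a=μᵀg=0.926191  b=𝟙ᵀg=8.343379  c=𝟙ᵀh=83.153802  D=ac−b²=7.404319
λ₁=(c·0.113−b)/D = (83.153802·0.113−8.343379)/7.404319 = 0.142214
λ₂=(a−b·0.113)/D = (0.926191−8.343379·0.113)/7.404319 = -0.002243
w* = 0.142214·g + -0.002243·h:
  w_0 = 0.142214·2.3410 + -0.002243·23.6006 = 0.2800  (Starbucks)
  w_1 = 0.142214·1.2399 + -0.002243·15.6778 = 0.1412  (Exxon)
  w_2 = 0.142214·0.9370 + -0.002243·10.1409 = 0.1105  (Xerox)
  w_3 = 0.142214·1.2934 + -0.002243·8.7824 = 0.1642  (Boeing)
  w_4 = 0.142214·1.6430 + -0.002243·11.7052 = 0.2074  (GE)
  w_5 = 0.142214·0.1672 + -0.002243·8.7111 = 0.0042  (Intel)
  w_6 = 0.142214·0.7218 + -0.002243·4.5360 = 0.0925  (Chevron)
Σw_i=1.0000  μᵀw=0.1130
σ²=wᵀΣw=λ₁·μ_p+λ₂ = 0.142214·0.113 + -0.002243 = 0.013827 ≈ 0.0138


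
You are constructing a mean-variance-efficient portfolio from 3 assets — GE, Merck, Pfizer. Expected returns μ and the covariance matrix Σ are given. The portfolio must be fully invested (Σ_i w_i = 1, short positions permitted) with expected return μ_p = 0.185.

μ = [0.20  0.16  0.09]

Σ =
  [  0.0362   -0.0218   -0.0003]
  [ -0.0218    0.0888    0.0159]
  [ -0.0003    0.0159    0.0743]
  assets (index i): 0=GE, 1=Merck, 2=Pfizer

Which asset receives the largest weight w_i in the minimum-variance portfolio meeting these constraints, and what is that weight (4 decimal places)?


p=Σ⁻¹μ = [7.7017  3.6083  0.4702]
q=Σ⁻¹𝟙 = [39.2642  19.1978  9.5092]
a=μᵀp=2.160005  b=𝟙ᵀp=11.780317  c=𝟙ᵀq=67.971210  D=ac−b²=8.042256
λ₁=(c·0.185−b)/D = (67.971210·0.185−11.780317)/8.042256 = 0.098773
λ₂=(a−b·0.185)/D = (2.160005−11.780317·0.185)/8.042256 = -0.002407
w* = 0.098773·p + -0.002407·q:
  w_0 = 0.098773·7.7017 + -0.002407·39.2642 = 0.6662  (GE)
  w_1 = 0.098773·3.6083 + -0.002407·19.1978 = 0.3102  (Merck)
  w_2 = 0.098773·0.4702 + -0.002407·9.5092 = 0.0236  (Pfizer)
Σw_i=1.0000  μᵀw=0.1850
σ²=wᵀΣw=λ₁·μ_p+λ₂ = 0.098773·0.185 + -0.002407 = 0.015866 ≈ 0.0159

GE (0.6662)


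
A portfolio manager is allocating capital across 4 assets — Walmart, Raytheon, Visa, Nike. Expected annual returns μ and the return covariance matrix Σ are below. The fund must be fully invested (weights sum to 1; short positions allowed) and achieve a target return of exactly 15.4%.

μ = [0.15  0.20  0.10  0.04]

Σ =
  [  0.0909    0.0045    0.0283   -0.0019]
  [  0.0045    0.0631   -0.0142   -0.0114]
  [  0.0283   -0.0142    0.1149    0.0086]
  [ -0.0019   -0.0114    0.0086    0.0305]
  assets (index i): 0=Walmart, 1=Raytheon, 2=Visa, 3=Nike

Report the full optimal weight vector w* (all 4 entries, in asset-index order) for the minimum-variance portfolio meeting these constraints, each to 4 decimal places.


0.1804  0.5467  0.1113  0.1615

x=Σ⁻¹μ = [1.2607  3.7269  0.8296  2.5491]
y=Σ⁻¹𝟙 = [8.6295  24.0088  6.5165  40.4608]
a=μᵀx=1.119404  b=𝟙ᵀx=8.366263  c=𝟙ᵀy=79.615575  D=ac−b²=19.127620
λ₁=(c·0.154−b)/D = (79.615575·0.154−8.366263)/19.127620 = 0.203608
λ₂=(a−b·0.154)/D = (1.119404−8.366263·0.154)/19.127620 = -0.008835
w* = 0.203608·x + -0.008835·y:
  w_0 = 0.203608·1.2607 + -0.008835·8.6295 = 0.1804  (Walmart)
  w_1 = 0.203608·3.7269 + -0.008835·24.0088 = 0.5467  (Raytheon)
  w_2 = 0.203608·0.8296 + -0.008835·6.5165 = 0.1113  (Visa)
  w_3 = 0.203608·2.5491 + -0.008835·40.4608 = 0.1615  (Nike)
Σw_i=1.0000  μᵀw=0.1540
σ²=wᵀΣw=λ₁·μ_p+λ₂ = 0.203608·0.154 + -0.008835 = 0.022520 ≈ 0.0225


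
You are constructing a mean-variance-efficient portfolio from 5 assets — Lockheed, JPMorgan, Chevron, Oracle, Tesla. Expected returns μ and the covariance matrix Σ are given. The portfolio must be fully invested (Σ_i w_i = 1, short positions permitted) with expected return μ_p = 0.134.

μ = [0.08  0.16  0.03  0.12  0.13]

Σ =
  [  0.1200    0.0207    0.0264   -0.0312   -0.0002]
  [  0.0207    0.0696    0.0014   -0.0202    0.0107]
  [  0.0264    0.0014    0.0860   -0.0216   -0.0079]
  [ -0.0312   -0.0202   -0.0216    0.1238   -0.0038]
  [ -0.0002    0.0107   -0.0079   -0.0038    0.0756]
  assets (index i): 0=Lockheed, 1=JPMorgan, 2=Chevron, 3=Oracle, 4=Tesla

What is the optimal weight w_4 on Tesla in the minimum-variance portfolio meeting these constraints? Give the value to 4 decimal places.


u=Σ⁻¹μ = [0.5375  2.3699  0.7043  1.6617  1.5427]
v=Σ⁻¹𝟙 = [6.6140  14.3995  14.3710  15.0146  13.4634]
a=μᵀu=0.843274  b=𝟙ᵀu=6.816164  c=𝟙ᵀv=63.862503  D=ac−b²=7.393497
λ₁=(c·0.134−b)/D = (63.862503·0.134−6.816164)/7.393497 = 0.235533
λ₂=(a−b·0.134)/D = (0.843274−6.816164·0.134)/7.393497 = -0.009480
w* = 0.235533·u + -0.009480·v:
  w_0 = 0.235533·0.5375 + -0.009480·6.6140 = 0.0639  (Lockheed)
  w_1 = 0.235533·2.3699 + -0.009480·14.3995 = 0.4217  (JPMorgan)
  w_2 = 0.235533·0.7043 + -0.009480·14.3710 = 0.0297  (Chevron)
  w_3 = 0.235533·1.6617 + -0.009480·15.0146 = 0.2490  (Oracle)
  w_4 = 0.235533·1.5427 + -0.009480·13.4634 = 0.2357  (Tesla)
Σw_i=1.0000  μᵀw=0.1340
σ²=wᵀΣw=λ₁·μ_p+λ₂ = 0.235533·0.134 + -0.009480 = 0.022081 ≈ 0.0221

0.2357


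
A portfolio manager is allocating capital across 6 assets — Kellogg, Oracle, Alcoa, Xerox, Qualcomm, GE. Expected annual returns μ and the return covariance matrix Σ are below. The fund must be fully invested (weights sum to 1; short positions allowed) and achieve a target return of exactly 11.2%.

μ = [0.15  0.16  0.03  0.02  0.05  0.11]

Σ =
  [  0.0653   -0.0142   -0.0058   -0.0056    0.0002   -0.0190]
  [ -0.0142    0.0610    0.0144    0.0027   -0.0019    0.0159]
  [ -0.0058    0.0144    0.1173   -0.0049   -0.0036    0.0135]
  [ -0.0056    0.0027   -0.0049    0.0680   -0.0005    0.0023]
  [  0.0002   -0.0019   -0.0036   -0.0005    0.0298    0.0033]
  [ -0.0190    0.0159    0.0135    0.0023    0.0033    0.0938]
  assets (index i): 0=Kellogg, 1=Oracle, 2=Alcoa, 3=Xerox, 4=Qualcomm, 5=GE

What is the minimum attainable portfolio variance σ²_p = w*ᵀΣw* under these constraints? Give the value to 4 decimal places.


p=Σ⁻¹μ = [3.3700  3.1225  -0.0360  0.4151  1.7173  1.2606]
q=Σ⁻¹𝟙 = [24.0599  17.8916  8.1564  16.4918  34.7240  9.7018]
a=μᵀp=1.236859  b=𝟙ᵀp=9.849567  c=𝟙ᵀq=111.025537  D=ac−b²=40.308974
λ₁=(c·0.112−b)/D = (111.025537·0.112−9.849567)/40.308974 = 0.064137
λ₂=(a−b·0.112)/D = (1.236859−9.849567·0.112)/40.308974 = 0.003317
w* = 0.064137·p + 0.003317·q:
  w_0 = 0.064137·3.3700 + 0.003317·24.0599 = 0.2960  (Kellogg)
  w_1 = 0.064137·3.1225 + 0.003317·17.8916 = 0.2596  (Oracle)
  w_2 = 0.064137·-0.0360 + 0.003317·8.1564 = 0.0247  (Alcoa)
  w_3 = 0.064137·0.4151 + 0.003317·16.4918 = 0.0813  (Xerox)
  w_4 = 0.064137·1.7173 + 0.003317·34.7240 = 0.2253  (Qualcomm)
  w_5 = 0.064137·1.2606 + 0.003317·9.7018 = 0.1130  (GE)
Σw_i=1.0000  μᵀw=0.1120
σ²=wᵀΣw=λ₁·μ_p+λ₂ = 0.064137·0.112 + 0.003317 = 0.010500 ≈ 0.0105

0.0105


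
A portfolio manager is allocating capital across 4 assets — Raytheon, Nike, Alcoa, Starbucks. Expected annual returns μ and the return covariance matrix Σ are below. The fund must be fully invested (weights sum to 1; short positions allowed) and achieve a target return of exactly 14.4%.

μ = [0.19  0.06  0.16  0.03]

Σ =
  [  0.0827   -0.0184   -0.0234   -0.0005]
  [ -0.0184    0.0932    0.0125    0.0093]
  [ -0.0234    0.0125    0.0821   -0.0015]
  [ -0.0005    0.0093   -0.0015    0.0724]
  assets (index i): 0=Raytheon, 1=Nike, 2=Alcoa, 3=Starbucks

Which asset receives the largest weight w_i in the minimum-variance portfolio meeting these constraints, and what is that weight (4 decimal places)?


p=Σ⁻¹μ = [3.2758  0.8830  2.7550  0.3806]
q=Σ⁻¹𝟙 = [19.2179  11.0668  16.2077  12.8591]
a=μᵀp=1.127594  b=𝟙ᵀp=7.294408  c=𝟙ᵀq=59.351457  D=ac−b²=13.715944
λ₁=(c·0.144−b)/D = (59.351457·0.144−7.294408)/13.715944 = 0.091295
λ₂=(a−b·0.144)/D = (1.127594−7.294408·0.144)/13.715944 = 0.005628
w* = 0.091295·p + 0.005628·q:
  w_0 = 0.091295·3.2758 + 0.005628·19.2179 = 0.4072  (Raytheon)
  w_1 = 0.091295·0.8830 + 0.005628·11.0668 = 0.1429  (Nike)
  w_2 = 0.091295·2.7550 + 0.005628·16.2077 = 0.3427  (Alcoa)
  w_3 = 0.091295·0.3806 + 0.005628·12.8591 = 0.1071  (Starbucks)
Σw_i=1.0000  μᵀw=0.1440
σ²=wᵀΣw=λ₁·μ_p+λ₂ = 0.091295·0.144 + 0.005628 = 0.018775 ≈ 0.0188

Raytheon (0.4072)


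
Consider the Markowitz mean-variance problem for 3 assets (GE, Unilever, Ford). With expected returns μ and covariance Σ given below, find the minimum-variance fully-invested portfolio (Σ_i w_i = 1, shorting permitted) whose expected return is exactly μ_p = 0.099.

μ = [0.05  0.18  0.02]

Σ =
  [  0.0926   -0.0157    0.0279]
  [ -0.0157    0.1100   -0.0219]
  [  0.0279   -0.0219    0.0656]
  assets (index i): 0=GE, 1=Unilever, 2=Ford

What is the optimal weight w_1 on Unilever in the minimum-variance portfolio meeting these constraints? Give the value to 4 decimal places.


0.4538

x=Σ⁻¹μ = [0.6610  1.8590  0.6444]
y=Σ⁻¹𝟙 = [8.1860  13.4982  16.2686]
a=μᵀx=0.380556  b=𝟙ᵀx=3.164352  c=𝟙ᵀy=37.952858  D=ac−b²=4.430055
λ₁=(c·0.099−b)/D = (37.952858·0.099−3.164352)/4.430055 = 0.133854
λ₂=(a−b·0.099)/D = (0.380556−3.164352·0.099)/4.430055 = 0.015188
w* = 0.133854·x + 0.015188·y:
  w_0 = 0.133854·0.6610 + 0.015188·8.1860 = 0.2128  (GE)
  w_1 = 0.133854·1.8590 + 0.015188·13.4982 = 0.4538  (Unilever)
  w_2 = 0.133854·0.6444 + 0.015188·16.2686 = 0.3333  (Ford)
Σw_i=1.0000  μᵀw=0.0990
σ²=wᵀΣw=λ₁·μ_p+λ₂ = 0.133854·0.099 + 0.015188 = 0.028440 ≈ 0.0284


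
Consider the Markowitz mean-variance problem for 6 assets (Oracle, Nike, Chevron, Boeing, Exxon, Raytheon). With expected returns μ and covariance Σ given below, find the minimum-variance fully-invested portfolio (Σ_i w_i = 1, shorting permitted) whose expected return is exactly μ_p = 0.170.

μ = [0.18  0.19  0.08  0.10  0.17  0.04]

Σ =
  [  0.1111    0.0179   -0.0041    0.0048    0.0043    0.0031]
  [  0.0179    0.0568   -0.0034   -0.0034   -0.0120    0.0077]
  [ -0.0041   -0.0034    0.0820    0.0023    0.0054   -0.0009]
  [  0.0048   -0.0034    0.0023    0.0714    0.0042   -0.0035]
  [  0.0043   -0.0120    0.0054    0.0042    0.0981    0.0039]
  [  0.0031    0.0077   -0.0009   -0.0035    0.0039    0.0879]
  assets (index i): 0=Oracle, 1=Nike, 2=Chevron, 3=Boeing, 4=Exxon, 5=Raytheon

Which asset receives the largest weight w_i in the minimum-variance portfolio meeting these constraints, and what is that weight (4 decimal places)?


p=Σ⁻¹μ = [0.9369  3.6063  1.0019  1.3624  2.0163  0.0812]
q=Σ⁻¹𝟙 = [5.1944  18.4427  12.2390  13.9992  10.5596  9.7920]
a=μᵀp=1.416252  b=𝟙ᵀp=9.004969  c=𝟙ᵀq=70.226964  D=ac−b²=18.369643
λ₁=(c·0.170−b)/D = (70.226964·0.170−9.004969)/18.369643 = 0.159699
λ₂=(a−b·0.170)/D = (1.416252−9.004969·0.170)/18.369643 = -0.006238
w* = 0.159699·p + -0.006238·q:
  w_0 = 0.159699·0.9369 + -0.006238·5.1944 = 0.1172  (Oracle)
  w_1 = 0.159699·3.6063 + -0.006238·18.4427 = 0.4609  (Nike)
  w_2 = 0.159699·1.0019 + -0.006238·12.2390 = 0.0837  (Chevron)
  w_3 = 0.159699·1.3624 + -0.006238·13.9992 = 0.1302  (Boeing)
  w_4 = 0.159699·2.0163 + -0.006238·10.5596 = 0.2561  (Exxon)
  w_5 = 0.159699·0.0812 + -0.006238·9.7920 = -0.0481  (Raytheon)
Σw_i=1.0000  μᵀw=0.1700
σ²=wᵀΣw=λ₁·μ_p+λ₂ = 0.159699·0.170 + -0.006238 = 0.020911 ≈ 0.0209

Nike (0.4609)


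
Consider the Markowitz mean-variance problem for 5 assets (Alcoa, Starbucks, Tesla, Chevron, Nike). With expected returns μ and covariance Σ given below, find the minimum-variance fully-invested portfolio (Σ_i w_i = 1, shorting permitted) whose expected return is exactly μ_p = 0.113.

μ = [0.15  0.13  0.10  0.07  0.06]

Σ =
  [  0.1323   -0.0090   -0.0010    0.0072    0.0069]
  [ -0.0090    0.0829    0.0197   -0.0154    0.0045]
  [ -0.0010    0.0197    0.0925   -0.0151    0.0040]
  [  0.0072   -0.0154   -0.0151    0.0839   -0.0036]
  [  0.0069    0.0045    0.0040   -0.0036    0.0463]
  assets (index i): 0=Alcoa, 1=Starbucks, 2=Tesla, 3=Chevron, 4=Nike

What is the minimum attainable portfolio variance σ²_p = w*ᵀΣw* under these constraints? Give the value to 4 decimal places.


g=Σ⁻¹μ = [1.1340  1.6549  0.9016  1.2453  0.9850]
h=Σ⁻¹𝟙 = [6.5539  12.3332  10.0556  16.2805  19.8200]
a=μᵀg=0.621669  b=𝟙ᵀg=5.920790  c=𝟙ᵀh=65.043177  D=ac−b²=5.379587
λ₁=(c·0.113−b)/D = (65.043177·0.113−5.920790)/5.379587 = 0.265650
λ₂=(a−b·0.113)/D = (0.621669−5.920790·0.113)/5.379587 = -0.008807
w* = 0.265650·g + -0.008807·h:
  w_0 = 0.265650·1.1340 + -0.008807·6.5539 = 0.2435  (Alcoa)
  w_1 = 0.265650·1.6549 + -0.008807·12.3332 = 0.3310  (Starbucks)
  w_2 = 0.265650·0.9016 + -0.008807·10.0556 = 0.1509  (Tesla)
  w_3 = 0.265650·1.2453 + -0.008807·16.2805 = 0.1874  (Chevron)
  w_4 = 0.265650·0.9850 + -0.008807·19.8200 = 0.0871  (Nike)
Σw_i=1.0000  μᵀw=0.1130
σ²=wᵀΣw=λ₁·μ_p+λ₂ = 0.265650·0.113 + -0.008807 = 0.021211 ≈ 0.0212

0.0212


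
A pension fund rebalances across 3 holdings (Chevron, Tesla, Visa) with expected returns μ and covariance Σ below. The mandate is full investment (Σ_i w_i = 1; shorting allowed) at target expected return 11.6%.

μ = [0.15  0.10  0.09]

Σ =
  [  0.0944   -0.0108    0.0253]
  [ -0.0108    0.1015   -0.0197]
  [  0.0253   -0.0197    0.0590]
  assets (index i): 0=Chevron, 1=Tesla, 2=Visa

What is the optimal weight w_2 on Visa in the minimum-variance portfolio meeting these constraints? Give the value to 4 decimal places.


0.2924

p=Σ⁻¹μ = [1.3729  1.4041  1.4055]
q=Σ⁻¹𝟙 = [7.2371  14.2319  18.5978]
a=μᵀp=0.472847  b=𝟙ᵀp=4.182553  c=𝟙ᵀq=40.066770  D=ac−b²=1.451688
λ₁=(c·0.116−b)/D = (40.066770·0.116−4.182553)/1.451688 = 0.320449
λ₂=(a−b·0.116)/D = (0.472847−4.182553·0.116)/1.451688 = -0.008493
w* = 0.320449·p + -0.008493·q:
  w_0 = 0.320449·1.3729 + -0.008493·7.2371 = 0.3785  (Chevron)
  w_1 = 0.320449·1.4041 + -0.008493·14.2319 = 0.3291  (Tesla)
  w_2 = 0.320449·1.4055 + -0.008493·18.5978 = 0.2924  (Visa)
Σw_i=1.0000  μᵀw=0.1160
σ²=wᵀΣw=λ₁·μ_p+λ₂ = 0.320449·0.116 + -0.008493 = 0.028679 ≈ 0.0287


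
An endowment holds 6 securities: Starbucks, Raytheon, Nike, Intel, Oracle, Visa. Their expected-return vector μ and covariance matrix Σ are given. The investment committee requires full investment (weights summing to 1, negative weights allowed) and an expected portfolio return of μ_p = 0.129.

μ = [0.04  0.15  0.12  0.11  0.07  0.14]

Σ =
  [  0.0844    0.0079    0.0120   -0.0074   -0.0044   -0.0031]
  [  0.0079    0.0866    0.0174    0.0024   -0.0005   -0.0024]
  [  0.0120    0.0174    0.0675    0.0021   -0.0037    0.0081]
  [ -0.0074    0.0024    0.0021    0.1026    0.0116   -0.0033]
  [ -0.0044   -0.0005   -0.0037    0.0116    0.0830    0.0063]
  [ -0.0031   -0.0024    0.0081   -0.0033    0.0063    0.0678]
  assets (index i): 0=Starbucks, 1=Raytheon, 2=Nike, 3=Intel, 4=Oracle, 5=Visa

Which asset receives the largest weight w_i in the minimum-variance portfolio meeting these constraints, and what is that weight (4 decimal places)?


x=Σ⁻¹μ = [0.3752  1.5104  1.0839  1.0354  0.6243  1.9984]
y=Σ⁻¹𝟙 = [11.6280  8.8489  9.0860  9.4267  10.7452  13.9690]
a=μᵀx=0.809003  b=𝟙ᵀx=6.627547  c=𝟙ᵀy=63.703872  D=ac−b²=7.612260
λ₁=(c·0.129−b)/D = (63.703872·0.129−6.627547)/7.612260 = 0.208907
λ₂=(a−b·0.129)/D = (0.809003−6.627547·0.129)/7.612260 = -0.006036
w* = 0.208907·x + -0.006036·y:
  w_0 = 0.208907·0.3752 + -0.006036·11.6280 = 0.0082  (Starbucks)
  w_1 = 0.208907·1.5104 + -0.006036·8.8489 = 0.2621  (Raytheon)
  w_2 = 0.208907·1.0839 + -0.006036·9.0860 = 0.1716  (Nike)
  w_3 = 0.208907·1.0354 + -0.006036·9.4267 = 0.1594  (Intel)
  w_4 = 0.208907·0.6243 + -0.006036·10.7452 = 0.0656  (Oracle)
  w_5 = 0.208907·1.9984 + -0.006036·13.9690 = 0.3332  (Visa)
Σw_i=1.0000  μᵀw=0.1290
σ²=wᵀΣw=λ₁·μ_p+λ₂ = 0.208907·0.129 + -0.006036 = 0.020913 ≈ 0.0209

Visa (0.3332)


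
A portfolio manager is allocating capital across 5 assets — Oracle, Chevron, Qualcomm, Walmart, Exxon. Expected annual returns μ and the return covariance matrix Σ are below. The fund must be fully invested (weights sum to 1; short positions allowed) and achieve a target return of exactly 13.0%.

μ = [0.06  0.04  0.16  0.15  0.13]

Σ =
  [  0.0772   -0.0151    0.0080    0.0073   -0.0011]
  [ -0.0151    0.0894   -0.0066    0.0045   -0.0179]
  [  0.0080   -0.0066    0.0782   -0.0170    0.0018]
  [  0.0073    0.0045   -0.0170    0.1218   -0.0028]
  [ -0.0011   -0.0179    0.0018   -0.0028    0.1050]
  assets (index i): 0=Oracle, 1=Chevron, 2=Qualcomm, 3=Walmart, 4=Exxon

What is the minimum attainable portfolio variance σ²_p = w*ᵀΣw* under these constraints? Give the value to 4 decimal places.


0.0197

x=Σ⁻¹μ = [0.5892  0.9254  2.3629  1.5241  1.4022]
y=Σ⁻¹𝟙 = [14.0398  16.6714  14.4392  9.0556  12.5069]
a=μᵀx=0.861324  b=𝟙ᵀx=6.803762  c=𝟙ᵀy=66.712999  D=ac−b²=11.170336
λ₁=(c·0.130−b)/D = (66.712999·0.130−6.803762)/11.170336 = 0.167312
λ₂=(a−b·0.130)/D = (0.861324−6.803762·0.130)/11.170336 = -0.002074
w* = 0.167312·x + -0.002074·y:
  w_0 = 0.167312·0.5892 + -0.002074·14.0398 = 0.0695  (Oracle)
  w_1 = 0.167312·0.9254 + -0.002074·16.6714 = 0.1203  (Chevron)
  w_2 = 0.167312·2.3629 + -0.002074·14.4392 = 0.3654  (Qualcomm)
  w_3 = 0.167312·1.5241 + -0.002074·9.0556 = 0.2362  (Walmart)
  w_4 = 0.167312·1.4022 + -0.002074·12.5069 = 0.2087  (Exxon)
Σw_i=1.0000  μᵀw=0.1300
σ²=wᵀΣw=λ₁·μ_p+λ₂ = 0.167312·0.130 + -0.002074 = 0.019677 ≈ 0.0197


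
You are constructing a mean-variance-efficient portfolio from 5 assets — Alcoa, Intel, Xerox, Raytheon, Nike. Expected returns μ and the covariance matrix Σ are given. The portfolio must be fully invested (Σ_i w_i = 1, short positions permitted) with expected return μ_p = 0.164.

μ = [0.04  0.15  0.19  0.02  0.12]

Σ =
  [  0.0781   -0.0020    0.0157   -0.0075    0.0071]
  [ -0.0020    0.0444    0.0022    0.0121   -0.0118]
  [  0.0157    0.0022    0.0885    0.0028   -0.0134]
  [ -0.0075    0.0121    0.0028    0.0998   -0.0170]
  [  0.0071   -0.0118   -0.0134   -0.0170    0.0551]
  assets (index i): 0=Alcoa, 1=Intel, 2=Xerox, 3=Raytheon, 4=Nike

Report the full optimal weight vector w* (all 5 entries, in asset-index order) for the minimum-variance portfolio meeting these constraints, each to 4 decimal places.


-0.0840  0.4394  0.3006  -0.0306  0.3746

g=Σ⁻¹μ = [-0.2386  4.1847  2.6569  0.2528  3.8289]
h=Σ⁻¹𝟙 = [9.3362  26.8587  13.0769  12.1447  29.6250]
a=μᵀg=1.587505  b=𝟙ᵀg=10.684748  c=𝟙ᵀh=91.041445  D=ac−b²=30.364917
λ₁=(c·0.164−b)/D = (91.041445·0.164−10.684748)/30.364917 = 0.139834
λ₂=(a−b·0.164)/D = (1.587505−10.684748·0.164)/30.364917 = -0.005427
w* = 0.139834·g + -0.005427·h:
  w_0 = 0.139834·-0.2386 + -0.005427·9.3362 = -0.0840  (Alcoa)
  w_1 = 0.139834·4.1847 + -0.005427·26.8587 = 0.4394  (Intel)
  w_2 = 0.139834·2.6569 + -0.005427·13.0769 = 0.3006  (Xerox)
  w_3 = 0.139834·0.2528 + -0.005427·12.1447 = -0.0306  (Raytheon)
  w_4 = 0.139834·3.8289 + -0.005427·29.6250 = 0.3746  (Nike)
Σw_i=1.0000  μᵀw=0.1640
σ²=wᵀΣw=λ₁·μ_p+λ₂ = 0.139834·0.164 + -0.005427 = 0.017506 ≈ 0.0175


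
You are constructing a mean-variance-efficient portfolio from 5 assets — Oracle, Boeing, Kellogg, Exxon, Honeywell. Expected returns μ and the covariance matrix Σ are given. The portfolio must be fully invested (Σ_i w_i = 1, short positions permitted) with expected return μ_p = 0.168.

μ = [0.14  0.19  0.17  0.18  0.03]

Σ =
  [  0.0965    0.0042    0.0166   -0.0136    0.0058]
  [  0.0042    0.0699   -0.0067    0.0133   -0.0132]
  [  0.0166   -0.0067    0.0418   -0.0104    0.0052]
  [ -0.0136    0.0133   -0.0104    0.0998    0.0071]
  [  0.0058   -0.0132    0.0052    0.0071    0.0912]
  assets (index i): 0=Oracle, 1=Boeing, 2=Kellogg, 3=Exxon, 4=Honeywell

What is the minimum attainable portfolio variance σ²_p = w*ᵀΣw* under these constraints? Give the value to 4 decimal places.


p=Σ⁻¹μ = [0.7946  2.7843  4.6652  2.0086  0.2590]
q=Σ⁻¹𝟙 = [6.1243  16.3808  25.4165  10.5608  10.6750]
a=μᵀp=1.802668  b=𝟙ᵀp=10.511758  c=𝟙ᵀq=69.157419  D=ac−b²=14.170801
λ₁=(c·0.168−b)/D = (69.157419·0.168−10.511758)/14.170801 = 0.078096
λ₂=(a−b·0.168)/D = (1.802668−10.511758·0.168)/14.170801 = 0.002589
w* = 0.078096·p + 0.002589·q:
  w_0 = 0.078096·0.7946 + 0.002589·6.1243 = 0.0779  (Oracle)
  w_1 = 0.078096·2.7843 + 0.002589·16.3808 = 0.2599  (Boeing)
  w_2 = 0.078096·4.6652 + 0.002589·25.4165 = 0.4301  (Kellogg)
  w_3 = 0.078096·2.0086 + 0.002589·10.5608 = 0.1842  (Exxon)
  w_4 = 0.078096·0.2590 + 0.002589·10.6750 = 0.0479  (Honeywell)
Σw_i=1.0000  μᵀw=0.1680
σ²=wᵀΣw=λ₁·μ_p+λ₂ = 0.078096·0.168 + 0.002589 = 0.015709 ≈ 0.0157

0.0157


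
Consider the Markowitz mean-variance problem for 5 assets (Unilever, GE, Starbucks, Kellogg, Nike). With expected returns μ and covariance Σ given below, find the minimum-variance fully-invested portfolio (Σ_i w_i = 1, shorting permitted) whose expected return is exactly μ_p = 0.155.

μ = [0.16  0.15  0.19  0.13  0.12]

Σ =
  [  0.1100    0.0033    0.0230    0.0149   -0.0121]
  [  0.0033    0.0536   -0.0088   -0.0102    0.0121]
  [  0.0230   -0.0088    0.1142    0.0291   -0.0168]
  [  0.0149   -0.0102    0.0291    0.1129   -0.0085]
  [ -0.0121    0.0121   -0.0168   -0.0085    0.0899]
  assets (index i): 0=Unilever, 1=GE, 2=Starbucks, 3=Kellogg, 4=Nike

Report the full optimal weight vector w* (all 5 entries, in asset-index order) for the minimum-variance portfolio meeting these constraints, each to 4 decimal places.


x=Σ⁻¹μ = [1.0595  2.8488  1.6455  0.9572  1.4920]
y=Σ⁻¹𝟙 = [6.9598  18.5031  8.4103  8.3410  11.9301]
a=μᵀx=1.212949  b=𝟙ᵀx=8.002931  c=𝟙ᵀy=54.144294  D=ac−b²=1.627355
λ₁=(c·0.155−b)/D = (54.144294·0.155−8.002931)/1.627355 = 0.239306
λ₂=(a−b·0.155)/D = (1.212949−8.002931·0.155)/1.627355 = -0.016902
w* = 0.239306·x + -0.016902·y:
  w_0 = 0.239306·1.0595 + -0.016902·6.9598 = 0.1359  (Unilever)
  w_1 = 0.239306·2.8488 + -0.016902·18.5031 = 0.3690  (GE)
  w_2 = 0.239306·1.6455 + -0.016902·8.4103 = 0.2516  (Starbucks)
  w_3 = 0.239306·0.9572 + -0.016902·8.3410 = 0.0881  (Kellogg)
  w_4 = 0.239306·1.4920 + -0.016902·11.9301 = 0.1554  (Nike)
Σw_i=1.0000  μᵀw=0.1550
σ²=wᵀΣw=λ₁·μ_p+λ₂ = 0.239306·0.155 + -0.016902 = 0.020190 ≈ 0.0202

0.1359  0.3690  0.2516  0.0881  0.1554


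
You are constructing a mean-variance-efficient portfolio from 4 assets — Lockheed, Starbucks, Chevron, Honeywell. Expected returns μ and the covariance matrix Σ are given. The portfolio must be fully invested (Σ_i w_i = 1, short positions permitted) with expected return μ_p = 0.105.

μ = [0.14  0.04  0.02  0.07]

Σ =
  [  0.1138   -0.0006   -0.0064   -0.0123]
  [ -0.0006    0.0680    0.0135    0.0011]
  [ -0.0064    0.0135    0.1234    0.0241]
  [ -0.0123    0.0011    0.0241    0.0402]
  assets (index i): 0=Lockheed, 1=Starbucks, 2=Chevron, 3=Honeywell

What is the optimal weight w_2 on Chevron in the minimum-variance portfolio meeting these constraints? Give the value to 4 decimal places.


p=Σ⁻¹μ = [1.4710  0.6204  -0.2879  2.3470]
q=Σ⁻¹𝟙 = [11.8850  13.9931  1.9205  26.9778]
a=μᵀp=0.389284  b=𝟙ᵀp=4.150483  c=𝟙ᵀq=54.776427  D=ac−b²=4.097077
λ₁=(c·0.105−b)/D = (54.776427·0.105−4.150483)/4.097077 = 0.390777
λ₂=(a−b·0.105)/D = (0.389284−4.150483·0.105)/4.097077 = -0.011354
w* = 0.390777·p + -0.011354·q:
  w_0 = 0.390777·1.4710 + -0.011354·11.8850 = 0.4399  (Lockheed)
  w_1 = 0.390777·0.6204 + -0.011354·13.9931 = 0.0836  (Starbucks)
  w_2 = 0.390777·-0.2879 + -0.011354·1.9205 = -0.1343  (Chevron)
  w_3 = 0.390777·2.3470 + -0.011354·26.9778 = 0.6108  (Honeywell)
Σw_i=1.0000  μᵀw=0.1050
σ²=wᵀΣw=λ₁·μ_p+λ₂ = 0.390777·0.105 + -0.011354 = 0.029678 ≈ 0.0297

-0.1343


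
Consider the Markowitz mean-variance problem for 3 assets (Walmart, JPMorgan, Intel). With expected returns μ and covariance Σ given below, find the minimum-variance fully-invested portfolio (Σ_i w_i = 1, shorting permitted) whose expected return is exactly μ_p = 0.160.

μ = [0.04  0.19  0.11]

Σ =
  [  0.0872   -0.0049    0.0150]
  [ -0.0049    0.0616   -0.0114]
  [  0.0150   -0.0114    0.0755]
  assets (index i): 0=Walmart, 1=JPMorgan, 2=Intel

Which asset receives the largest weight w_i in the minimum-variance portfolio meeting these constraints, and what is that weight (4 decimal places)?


JPMorgan (0.6420)

g=Σ⁻¹μ = [0.3239  3.4647  1.9158]
h=Σ⁻¹𝟙 = [10.1300  19.6679  14.2022]
a=μᵀg=0.881984  b=𝟙ᵀg=5.704338  c=𝟙ᵀh=44.000098  D=ac−b²=6.267919
λ₁=(c·0.160−b)/D = (44.000098·0.160−5.704338)/6.267919 = 0.213097
λ₂=(a−b·0.160)/D = (0.881984−5.704338·0.160)/6.267919 = -0.004900
w* = 0.213097·g + -0.004900·h:
  w_0 = 0.213097·0.3239 + -0.004900·10.1300 = 0.0194  (Walmart)
  w_1 = 0.213097·3.4647 + -0.004900·19.6679 = 0.6420  (JPMorgan)
  w_2 = 0.213097·1.9158 + -0.004900·14.2022 = 0.3387  (Intel)
Σw_i=1.0000  μᵀw=0.1600
σ²=wᵀΣw=λ₁·μ_p+λ₂ = 0.213097·0.160 + -0.004900 = 0.029196 ≈ 0.0292


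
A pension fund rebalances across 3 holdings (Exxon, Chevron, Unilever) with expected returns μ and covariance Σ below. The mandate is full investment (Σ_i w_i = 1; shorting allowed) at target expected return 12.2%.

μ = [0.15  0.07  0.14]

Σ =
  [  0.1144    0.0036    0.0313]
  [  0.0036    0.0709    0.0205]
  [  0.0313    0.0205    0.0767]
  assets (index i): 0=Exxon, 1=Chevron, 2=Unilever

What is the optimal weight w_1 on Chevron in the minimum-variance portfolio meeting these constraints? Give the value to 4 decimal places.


x=Σ⁻¹μ = [0.9404  0.5665  1.2901]
y=Σ⁻¹𝟙 = [6.3714  11.6643  7.3202]
a=μᵀx=0.361331  b=𝟙ᵀx=2.797034  c=𝟙ᵀy=25.355871  D=ac−b²=1.338469
λ₁=(c·0.122−b)/D = (25.355871·0.122−2.797034)/1.338469 = 0.221434
λ₂=(a−b·0.122)/D = (0.361331−2.797034·0.122)/1.338469 = 0.015012
w* = 0.221434·x + 0.015012·y:
  w_0 = 0.221434·0.9404 + 0.015012·6.3714 = 0.3039  (Exxon)
  w_1 = 0.221434·0.5665 + 0.015012·11.6643 = 0.3006  (Chevron)
  w_2 = 0.221434·1.2901 + 0.015012·7.3202 = 0.3956  (Unilever)
Σw_i=1.0000  μᵀw=0.1220
σ²=wᵀΣw=λ₁·μ_p+λ₂ = 0.221434·0.122 + 0.015012 = 0.042027 ≈ 0.0420

0.3006


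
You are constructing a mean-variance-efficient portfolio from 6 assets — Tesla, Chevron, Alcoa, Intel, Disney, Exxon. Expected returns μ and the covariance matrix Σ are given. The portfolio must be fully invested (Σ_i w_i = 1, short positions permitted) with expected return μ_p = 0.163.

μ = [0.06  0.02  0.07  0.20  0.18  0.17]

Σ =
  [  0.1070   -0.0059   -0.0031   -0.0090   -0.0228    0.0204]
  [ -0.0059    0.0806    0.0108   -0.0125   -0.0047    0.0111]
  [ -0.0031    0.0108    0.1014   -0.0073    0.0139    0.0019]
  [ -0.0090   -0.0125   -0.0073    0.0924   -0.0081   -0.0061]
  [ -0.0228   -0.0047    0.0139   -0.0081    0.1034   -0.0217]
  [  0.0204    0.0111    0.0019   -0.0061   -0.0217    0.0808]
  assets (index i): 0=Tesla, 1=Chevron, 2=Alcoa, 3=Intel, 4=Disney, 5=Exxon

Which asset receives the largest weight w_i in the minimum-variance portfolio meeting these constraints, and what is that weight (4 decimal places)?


Exxon (0.2847)

g=Σ⁻¹μ = [0.8823  0.4612  0.4475  2.7645  2.6873  2.7377]
h=Σ⁻¹𝟙 = [12.7800  14.1438  7.5152  16.8179  16.0878  12.6202]
a=μᵀg=1.595516  b=𝟙ᵀg=9.980546  c=𝟙ᵀh=79.964793  D=ac−b²=27.973790
λ₁=(c·0.163−b)/D = (79.964793·0.163−9.980546)/27.973790 = 0.109163
λ₂=(a−b·0.163)/D = (1.595516−9.980546·0.163)/27.973790 = -0.001119
w* = 0.109163·g + -0.001119·h:
  w_0 = 0.109163·0.8823 + -0.001119·12.7800 = 0.0820  (Tesla)
  w_1 = 0.109163·0.4612 + -0.001119·14.1438 = 0.0345  (Chevron)
  w_2 = 0.109163·0.4475 + -0.001119·7.5152 = 0.0404  (Alcoa)
  w_3 = 0.109163·2.7645 + -0.001119·16.8179 = 0.2830  (Intel)
  w_4 = 0.109163·2.6873 + -0.001119·16.0878 = 0.2753  (Disney)
  w_5 = 0.109163·2.7377 + -0.001119·12.6202 = 0.2847  (Exxon)
Σw_i=1.0000  μᵀw=0.1630
σ²=wᵀΣw=λ₁·μ_p+λ₂ = 0.109163·0.163 + -0.001119 = 0.016674 ≈ 0.0167
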